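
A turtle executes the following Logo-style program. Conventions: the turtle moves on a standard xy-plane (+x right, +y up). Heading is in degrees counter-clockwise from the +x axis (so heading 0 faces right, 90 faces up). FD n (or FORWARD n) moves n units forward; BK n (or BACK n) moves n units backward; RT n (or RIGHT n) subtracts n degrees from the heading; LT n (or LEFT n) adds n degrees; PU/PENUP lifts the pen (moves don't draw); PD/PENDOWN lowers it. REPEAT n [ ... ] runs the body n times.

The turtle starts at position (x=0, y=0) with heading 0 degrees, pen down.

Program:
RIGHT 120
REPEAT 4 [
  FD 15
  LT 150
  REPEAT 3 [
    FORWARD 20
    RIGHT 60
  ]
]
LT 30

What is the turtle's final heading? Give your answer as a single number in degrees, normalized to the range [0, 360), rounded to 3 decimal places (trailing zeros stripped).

Answer: 150

Derivation:
Executing turtle program step by step:
Start: pos=(0,0), heading=0, pen down
RT 120: heading 0 -> 240
REPEAT 4 [
  -- iteration 1/4 --
  FD 15: (0,0) -> (-7.5,-12.99) [heading=240, draw]
  LT 150: heading 240 -> 30
  REPEAT 3 [
    -- iteration 1/3 --
    FD 20: (-7.5,-12.99) -> (9.821,-2.99) [heading=30, draw]
    RT 60: heading 30 -> 330
    -- iteration 2/3 --
    FD 20: (9.821,-2.99) -> (27.141,-12.99) [heading=330, draw]
    RT 60: heading 330 -> 270
    -- iteration 3/3 --
    FD 20: (27.141,-12.99) -> (27.141,-32.99) [heading=270, draw]
    RT 60: heading 270 -> 210
  ]
  -- iteration 2/4 --
  FD 15: (27.141,-32.99) -> (14.151,-40.49) [heading=210, draw]
  LT 150: heading 210 -> 0
  REPEAT 3 [
    -- iteration 1/3 --
    FD 20: (14.151,-40.49) -> (34.151,-40.49) [heading=0, draw]
    RT 60: heading 0 -> 300
    -- iteration 2/3 --
    FD 20: (34.151,-40.49) -> (44.151,-57.811) [heading=300, draw]
    RT 60: heading 300 -> 240
    -- iteration 3/3 --
    FD 20: (44.151,-57.811) -> (34.151,-75.131) [heading=240, draw]
    RT 60: heading 240 -> 180
  ]
  -- iteration 3/4 --
  FD 15: (34.151,-75.131) -> (19.151,-75.131) [heading=180, draw]
  LT 150: heading 180 -> 330
  REPEAT 3 [
    -- iteration 1/3 --
    FD 20: (19.151,-75.131) -> (36.471,-85.131) [heading=330, draw]
    RT 60: heading 330 -> 270
    -- iteration 2/3 --
    FD 20: (36.471,-85.131) -> (36.471,-105.131) [heading=270, draw]
    RT 60: heading 270 -> 210
    -- iteration 3/3 --
    FD 20: (36.471,-105.131) -> (19.151,-115.131) [heading=210, draw]
    RT 60: heading 210 -> 150
  ]
  -- iteration 4/4 --
  FD 15: (19.151,-115.131) -> (6.16,-107.631) [heading=150, draw]
  LT 150: heading 150 -> 300
  REPEAT 3 [
    -- iteration 1/3 --
    FD 20: (6.16,-107.631) -> (16.16,-124.952) [heading=300, draw]
    RT 60: heading 300 -> 240
    -- iteration 2/3 --
    FD 20: (16.16,-124.952) -> (6.16,-142.272) [heading=240, draw]
    RT 60: heading 240 -> 180
    -- iteration 3/3 --
    FD 20: (6.16,-142.272) -> (-13.84,-142.272) [heading=180, draw]
    RT 60: heading 180 -> 120
  ]
]
LT 30: heading 120 -> 150
Final: pos=(-13.84,-142.272), heading=150, 16 segment(s) drawn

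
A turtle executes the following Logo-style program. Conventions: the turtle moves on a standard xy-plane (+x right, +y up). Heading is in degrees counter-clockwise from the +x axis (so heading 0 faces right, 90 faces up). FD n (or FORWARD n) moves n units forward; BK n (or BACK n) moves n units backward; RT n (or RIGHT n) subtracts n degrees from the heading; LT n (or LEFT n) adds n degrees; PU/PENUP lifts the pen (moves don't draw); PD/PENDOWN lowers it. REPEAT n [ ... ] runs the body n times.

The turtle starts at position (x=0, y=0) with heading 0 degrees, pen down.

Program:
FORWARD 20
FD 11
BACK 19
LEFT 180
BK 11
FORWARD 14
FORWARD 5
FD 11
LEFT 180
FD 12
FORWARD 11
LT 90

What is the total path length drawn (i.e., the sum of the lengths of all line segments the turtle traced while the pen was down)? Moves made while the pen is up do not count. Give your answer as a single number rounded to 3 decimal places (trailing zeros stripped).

Executing turtle program step by step:
Start: pos=(0,0), heading=0, pen down
FD 20: (0,0) -> (20,0) [heading=0, draw]
FD 11: (20,0) -> (31,0) [heading=0, draw]
BK 19: (31,0) -> (12,0) [heading=0, draw]
LT 180: heading 0 -> 180
BK 11: (12,0) -> (23,0) [heading=180, draw]
FD 14: (23,0) -> (9,0) [heading=180, draw]
FD 5: (9,0) -> (4,0) [heading=180, draw]
FD 11: (4,0) -> (-7,0) [heading=180, draw]
LT 180: heading 180 -> 0
FD 12: (-7,0) -> (5,0) [heading=0, draw]
FD 11: (5,0) -> (16,0) [heading=0, draw]
LT 90: heading 0 -> 90
Final: pos=(16,0), heading=90, 9 segment(s) drawn

Segment lengths:
  seg 1: (0,0) -> (20,0), length = 20
  seg 2: (20,0) -> (31,0), length = 11
  seg 3: (31,0) -> (12,0), length = 19
  seg 4: (12,0) -> (23,0), length = 11
  seg 5: (23,0) -> (9,0), length = 14
  seg 6: (9,0) -> (4,0), length = 5
  seg 7: (4,0) -> (-7,0), length = 11
  seg 8: (-7,0) -> (5,0), length = 12
  seg 9: (5,0) -> (16,0), length = 11
Total = 114

Answer: 114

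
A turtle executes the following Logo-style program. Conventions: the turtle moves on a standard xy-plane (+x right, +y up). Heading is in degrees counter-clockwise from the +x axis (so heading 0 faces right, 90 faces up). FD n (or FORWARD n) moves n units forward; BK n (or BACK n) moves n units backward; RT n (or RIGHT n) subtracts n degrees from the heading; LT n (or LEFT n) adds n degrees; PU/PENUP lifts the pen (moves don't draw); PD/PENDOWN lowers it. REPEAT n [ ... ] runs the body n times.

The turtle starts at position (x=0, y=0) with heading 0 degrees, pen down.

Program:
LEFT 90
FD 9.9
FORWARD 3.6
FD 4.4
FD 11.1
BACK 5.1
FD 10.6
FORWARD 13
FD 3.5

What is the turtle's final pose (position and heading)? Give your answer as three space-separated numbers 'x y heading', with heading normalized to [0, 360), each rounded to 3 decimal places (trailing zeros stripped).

Answer: 0 51 90

Derivation:
Executing turtle program step by step:
Start: pos=(0,0), heading=0, pen down
LT 90: heading 0 -> 90
FD 9.9: (0,0) -> (0,9.9) [heading=90, draw]
FD 3.6: (0,9.9) -> (0,13.5) [heading=90, draw]
FD 4.4: (0,13.5) -> (0,17.9) [heading=90, draw]
FD 11.1: (0,17.9) -> (0,29) [heading=90, draw]
BK 5.1: (0,29) -> (0,23.9) [heading=90, draw]
FD 10.6: (0,23.9) -> (0,34.5) [heading=90, draw]
FD 13: (0,34.5) -> (0,47.5) [heading=90, draw]
FD 3.5: (0,47.5) -> (0,51) [heading=90, draw]
Final: pos=(0,51), heading=90, 8 segment(s) drawn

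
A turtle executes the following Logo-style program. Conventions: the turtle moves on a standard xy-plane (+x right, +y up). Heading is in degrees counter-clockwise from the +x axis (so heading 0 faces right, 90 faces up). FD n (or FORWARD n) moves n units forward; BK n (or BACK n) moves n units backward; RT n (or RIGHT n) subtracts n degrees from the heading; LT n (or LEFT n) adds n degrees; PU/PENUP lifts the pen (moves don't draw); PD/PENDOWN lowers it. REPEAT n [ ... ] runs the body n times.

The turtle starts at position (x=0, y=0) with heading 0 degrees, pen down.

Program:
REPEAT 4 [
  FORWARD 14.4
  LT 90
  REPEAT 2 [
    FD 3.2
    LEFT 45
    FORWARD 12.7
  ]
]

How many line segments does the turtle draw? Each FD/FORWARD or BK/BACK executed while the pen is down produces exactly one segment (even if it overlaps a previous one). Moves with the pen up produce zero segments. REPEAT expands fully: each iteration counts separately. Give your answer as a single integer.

Answer: 20

Derivation:
Executing turtle program step by step:
Start: pos=(0,0), heading=0, pen down
REPEAT 4 [
  -- iteration 1/4 --
  FD 14.4: (0,0) -> (14.4,0) [heading=0, draw]
  LT 90: heading 0 -> 90
  REPEAT 2 [
    -- iteration 1/2 --
    FD 3.2: (14.4,0) -> (14.4,3.2) [heading=90, draw]
    LT 45: heading 90 -> 135
    FD 12.7: (14.4,3.2) -> (5.42,12.18) [heading=135, draw]
    -- iteration 2/2 --
    FD 3.2: (5.42,12.18) -> (3.157,14.443) [heading=135, draw]
    LT 45: heading 135 -> 180
    FD 12.7: (3.157,14.443) -> (-9.543,14.443) [heading=180, draw]
  ]
  -- iteration 2/4 --
  FD 14.4: (-9.543,14.443) -> (-23.943,14.443) [heading=180, draw]
  LT 90: heading 180 -> 270
  REPEAT 2 [
    -- iteration 1/2 --
    FD 3.2: (-23.943,14.443) -> (-23.943,11.243) [heading=270, draw]
    LT 45: heading 270 -> 315
    FD 12.7: (-23.943,11.243) -> (-14.963,2.263) [heading=315, draw]
    -- iteration 2/2 --
    FD 3.2: (-14.963,2.263) -> (-12.7,0) [heading=315, draw]
    LT 45: heading 315 -> 0
    FD 12.7: (-12.7,0) -> (0,0) [heading=0, draw]
  ]
  -- iteration 3/4 --
  FD 14.4: (0,0) -> (14.4,0) [heading=0, draw]
  LT 90: heading 0 -> 90
  REPEAT 2 [
    -- iteration 1/2 --
    FD 3.2: (14.4,0) -> (14.4,3.2) [heading=90, draw]
    LT 45: heading 90 -> 135
    FD 12.7: (14.4,3.2) -> (5.42,12.18) [heading=135, draw]
    -- iteration 2/2 --
    FD 3.2: (5.42,12.18) -> (3.157,14.443) [heading=135, draw]
    LT 45: heading 135 -> 180
    FD 12.7: (3.157,14.443) -> (-9.543,14.443) [heading=180, draw]
  ]
  -- iteration 4/4 --
  FD 14.4: (-9.543,14.443) -> (-23.943,14.443) [heading=180, draw]
  LT 90: heading 180 -> 270
  REPEAT 2 [
    -- iteration 1/2 --
    FD 3.2: (-23.943,14.443) -> (-23.943,11.243) [heading=270, draw]
    LT 45: heading 270 -> 315
    FD 12.7: (-23.943,11.243) -> (-14.963,2.263) [heading=315, draw]
    -- iteration 2/2 --
    FD 3.2: (-14.963,2.263) -> (-12.7,0) [heading=315, draw]
    LT 45: heading 315 -> 0
    FD 12.7: (-12.7,0) -> (0,0) [heading=0, draw]
  ]
]
Final: pos=(0,0), heading=0, 20 segment(s) drawn
Segments drawn: 20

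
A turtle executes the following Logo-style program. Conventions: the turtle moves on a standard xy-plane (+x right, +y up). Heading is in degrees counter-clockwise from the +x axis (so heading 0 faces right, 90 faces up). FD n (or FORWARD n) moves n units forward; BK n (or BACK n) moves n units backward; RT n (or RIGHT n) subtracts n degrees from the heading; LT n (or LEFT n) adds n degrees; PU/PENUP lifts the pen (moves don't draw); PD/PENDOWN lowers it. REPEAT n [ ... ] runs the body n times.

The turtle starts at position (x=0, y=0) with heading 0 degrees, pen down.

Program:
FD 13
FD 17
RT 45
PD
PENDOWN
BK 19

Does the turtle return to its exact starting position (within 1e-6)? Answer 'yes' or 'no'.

Executing turtle program step by step:
Start: pos=(0,0), heading=0, pen down
FD 13: (0,0) -> (13,0) [heading=0, draw]
FD 17: (13,0) -> (30,0) [heading=0, draw]
RT 45: heading 0 -> 315
PD: pen down
PD: pen down
BK 19: (30,0) -> (16.565,13.435) [heading=315, draw]
Final: pos=(16.565,13.435), heading=315, 3 segment(s) drawn

Start position: (0, 0)
Final position: (16.565, 13.435)
Distance = 21.328; >= 1e-6 -> NOT closed

Answer: no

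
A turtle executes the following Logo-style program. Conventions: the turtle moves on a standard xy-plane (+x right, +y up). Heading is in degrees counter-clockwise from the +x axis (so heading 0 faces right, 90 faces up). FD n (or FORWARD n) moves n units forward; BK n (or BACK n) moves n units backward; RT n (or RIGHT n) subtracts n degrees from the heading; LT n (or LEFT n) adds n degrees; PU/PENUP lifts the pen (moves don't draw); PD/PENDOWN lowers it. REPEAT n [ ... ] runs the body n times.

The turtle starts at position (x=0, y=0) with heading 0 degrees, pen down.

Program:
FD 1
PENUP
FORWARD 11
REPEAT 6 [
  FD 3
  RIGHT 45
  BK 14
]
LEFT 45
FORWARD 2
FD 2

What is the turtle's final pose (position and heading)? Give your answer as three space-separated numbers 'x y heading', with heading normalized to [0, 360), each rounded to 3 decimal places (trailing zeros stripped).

Answer: 30.95 7.607 135

Derivation:
Executing turtle program step by step:
Start: pos=(0,0), heading=0, pen down
FD 1: (0,0) -> (1,0) [heading=0, draw]
PU: pen up
FD 11: (1,0) -> (12,0) [heading=0, move]
REPEAT 6 [
  -- iteration 1/6 --
  FD 3: (12,0) -> (15,0) [heading=0, move]
  RT 45: heading 0 -> 315
  BK 14: (15,0) -> (5.101,9.899) [heading=315, move]
  -- iteration 2/6 --
  FD 3: (5.101,9.899) -> (7.222,7.778) [heading=315, move]
  RT 45: heading 315 -> 270
  BK 14: (7.222,7.778) -> (7.222,21.778) [heading=270, move]
  -- iteration 3/6 --
  FD 3: (7.222,21.778) -> (7.222,18.778) [heading=270, move]
  RT 45: heading 270 -> 225
  BK 14: (7.222,18.778) -> (17.121,28.678) [heading=225, move]
  -- iteration 4/6 --
  FD 3: (17.121,28.678) -> (15,26.556) [heading=225, move]
  RT 45: heading 225 -> 180
  BK 14: (15,26.556) -> (29,26.556) [heading=180, move]
  -- iteration 5/6 --
  FD 3: (29,26.556) -> (26,26.556) [heading=180, move]
  RT 45: heading 180 -> 135
  BK 14: (26,26.556) -> (35.899,16.657) [heading=135, move]
  -- iteration 6/6 --
  FD 3: (35.899,16.657) -> (33.778,18.778) [heading=135, move]
  RT 45: heading 135 -> 90
  BK 14: (33.778,18.778) -> (33.778,4.778) [heading=90, move]
]
LT 45: heading 90 -> 135
FD 2: (33.778,4.778) -> (32.364,6.192) [heading=135, move]
FD 2: (32.364,6.192) -> (30.95,7.607) [heading=135, move]
Final: pos=(30.95,7.607), heading=135, 1 segment(s) drawn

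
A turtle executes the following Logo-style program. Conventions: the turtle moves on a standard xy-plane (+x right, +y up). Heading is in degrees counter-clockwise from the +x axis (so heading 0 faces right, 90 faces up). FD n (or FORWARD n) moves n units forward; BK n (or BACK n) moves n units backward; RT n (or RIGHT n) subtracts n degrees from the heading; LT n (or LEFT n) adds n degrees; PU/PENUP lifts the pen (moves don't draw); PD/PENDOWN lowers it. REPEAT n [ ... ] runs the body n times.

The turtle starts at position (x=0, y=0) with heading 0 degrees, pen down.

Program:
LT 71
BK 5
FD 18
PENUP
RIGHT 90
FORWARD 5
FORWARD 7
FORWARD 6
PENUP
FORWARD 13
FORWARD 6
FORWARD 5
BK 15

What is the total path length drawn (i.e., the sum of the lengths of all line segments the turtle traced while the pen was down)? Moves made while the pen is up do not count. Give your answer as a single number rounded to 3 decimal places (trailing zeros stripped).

Executing turtle program step by step:
Start: pos=(0,0), heading=0, pen down
LT 71: heading 0 -> 71
BK 5: (0,0) -> (-1.628,-4.728) [heading=71, draw]
FD 18: (-1.628,-4.728) -> (4.232,12.292) [heading=71, draw]
PU: pen up
RT 90: heading 71 -> 341
FD 5: (4.232,12.292) -> (8.96,10.664) [heading=341, move]
FD 7: (8.96,10.664) -> (15.579,8.385) [heading=341, move]
FD 6: (15.579,8.385) -> (21.252,6.432) [heading=341, move]
PU: pen up
FD 13: (21.252,6.432) -> (33.543,2.199) [heading=341, move]
FD 6: (33.543,2.199) -> (39.217,0.246) [heading=341, move]
FD 5: (39.217,0.246) -> (43.944,-1.382) [heading=341, move]
BK 15: (43.944,-1.382) -> (29.761,3.501) [heading=341, move]
Final: pos=(29.761,3.501), heading=341, 2 segment(s) drawn

Segment lengths:
  seg 1: (0,0) -> (-1.628,-4.728), length = 5
  seg 2: (-1.628,-4.728) -> (4.232,12.292), length = 18
Total = 23

Answer: 23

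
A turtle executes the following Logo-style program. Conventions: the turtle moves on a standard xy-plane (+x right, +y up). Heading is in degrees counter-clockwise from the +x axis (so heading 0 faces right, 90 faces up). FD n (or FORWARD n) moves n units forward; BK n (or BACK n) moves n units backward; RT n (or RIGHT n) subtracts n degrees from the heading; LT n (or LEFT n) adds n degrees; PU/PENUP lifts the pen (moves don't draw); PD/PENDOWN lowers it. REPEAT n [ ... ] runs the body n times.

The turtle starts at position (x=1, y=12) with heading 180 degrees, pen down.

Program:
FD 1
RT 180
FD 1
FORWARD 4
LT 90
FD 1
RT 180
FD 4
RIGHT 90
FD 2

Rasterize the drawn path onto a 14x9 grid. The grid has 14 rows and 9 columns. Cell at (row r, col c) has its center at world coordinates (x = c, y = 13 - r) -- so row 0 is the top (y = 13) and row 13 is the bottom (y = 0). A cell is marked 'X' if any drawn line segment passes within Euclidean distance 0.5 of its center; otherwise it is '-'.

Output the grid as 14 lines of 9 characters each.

Segment 0: (1,12) -> (0,12)
Segment 1: (0,12) -> (1,12)
Segment 2: (1,12) -> (5,12)
Segment 3: (5,12) -> (5,13)
Segment 4: (5,13) -> (5,9)
Segment 5: (5,9) -> (3,9)

Answer: -----X---
XXXXXX---
-----X---
-----X---
---XXX---
---------
---------
---------
---------
---------
---------
---------
---------
---------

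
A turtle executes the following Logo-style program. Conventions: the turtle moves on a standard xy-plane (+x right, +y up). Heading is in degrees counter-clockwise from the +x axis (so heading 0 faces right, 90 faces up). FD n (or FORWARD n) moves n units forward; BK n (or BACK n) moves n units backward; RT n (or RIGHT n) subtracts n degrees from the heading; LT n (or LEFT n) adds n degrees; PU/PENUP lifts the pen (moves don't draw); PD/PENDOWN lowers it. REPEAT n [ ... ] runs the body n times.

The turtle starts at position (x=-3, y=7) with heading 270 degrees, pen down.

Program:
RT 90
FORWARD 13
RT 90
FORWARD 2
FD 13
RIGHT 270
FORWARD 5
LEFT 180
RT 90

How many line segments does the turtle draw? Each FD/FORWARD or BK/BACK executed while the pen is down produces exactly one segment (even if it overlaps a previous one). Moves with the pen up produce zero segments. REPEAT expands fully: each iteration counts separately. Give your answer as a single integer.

Executing turtle program step by step:
Start: pos=(-3,7), heading=270, pen down
RT 90: heading 270 -> 180
FD 13: (-3,7) -> (-16,7) [heading=180, draw]
RT 90: heading 180 -> 90
FD 2: (-16,7) -> (-16,9) [heading=90, draw]
FD 13: (-16,9) -> (-16,22) [heading=90, draw]
RT 270: heading 90 -> 180
FD 5: (-16,22) -> (-21,22) [heading=180, draw]
LT 180: heading 180 -> 0
RT 90: heading 0 -> 270
Final: pos=(-21,22), heading=270, 4 segment(s) drawn
Segments drawn: 4

Answer: 4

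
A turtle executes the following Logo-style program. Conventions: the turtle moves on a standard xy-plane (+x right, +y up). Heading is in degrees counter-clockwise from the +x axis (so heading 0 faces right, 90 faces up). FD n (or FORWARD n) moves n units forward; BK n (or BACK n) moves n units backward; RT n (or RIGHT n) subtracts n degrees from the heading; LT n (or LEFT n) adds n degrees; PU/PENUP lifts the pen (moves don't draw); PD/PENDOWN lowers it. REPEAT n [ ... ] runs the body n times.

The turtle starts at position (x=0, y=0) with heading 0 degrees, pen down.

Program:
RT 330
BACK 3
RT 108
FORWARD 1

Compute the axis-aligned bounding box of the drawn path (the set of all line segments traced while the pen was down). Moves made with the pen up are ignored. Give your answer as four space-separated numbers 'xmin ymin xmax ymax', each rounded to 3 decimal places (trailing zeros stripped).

Answer: -2.598 -2.478 0 0

Derivation:
Executing turtle program step by step:
Start: pos=(0,0), heading=0, pen down
RT 330: heading 0 -> 30
BK 3: (0,0) -> (-2.598,-1.5) [heading=30, draw]
RT 108: heading 30 -> 282
FD 1: (-2.598,-1.5) -> (-2.39,-2.478) [heading=282, draw]
Final: pos=(-2.39,-2.478), heading=282, 2 segment(s) drawn

Segment endpoints: x in {-2.598, -2.39, 0}, y in {-2.478, -1.5, 0}
xmin=-2.598, ymin=-2.478, xmax=0, ymax=0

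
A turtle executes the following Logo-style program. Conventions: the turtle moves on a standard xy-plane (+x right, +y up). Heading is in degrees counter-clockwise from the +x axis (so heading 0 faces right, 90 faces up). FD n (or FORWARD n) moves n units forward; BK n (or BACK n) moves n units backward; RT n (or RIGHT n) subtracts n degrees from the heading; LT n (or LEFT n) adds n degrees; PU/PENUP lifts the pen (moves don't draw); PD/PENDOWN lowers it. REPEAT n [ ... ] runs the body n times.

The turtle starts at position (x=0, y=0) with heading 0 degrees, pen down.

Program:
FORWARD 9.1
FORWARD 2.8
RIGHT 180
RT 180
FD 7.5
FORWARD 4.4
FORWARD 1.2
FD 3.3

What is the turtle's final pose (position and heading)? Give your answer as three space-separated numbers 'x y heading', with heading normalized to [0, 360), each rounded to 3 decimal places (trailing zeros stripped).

Answer: 28.3 0 0

Derivation:
Executing turtle program step by step:
Start: pos=(0,0), heading=0, pen down
FD 9.1: (0,0) -> (9.1,0) [heading=0, draw]
FD 2.8: (9.1,0) -> (11.9,0) [heading=0, draw]
RT 180: heading 0 -> 180
RT 180: heading 180 -> 0
FD 7.5: (11.9,0) -> (19.4,0) [heading=0, draw]
FD 4.4: (19.4,0) -> (23.8,0) [heading=0, draw]
FD 1.2: (23.8,0) -> (25,0) [heading=0, draw]
FD 3.3: (25,0) -> (28.3,0) [heading=0, draw]
Final: pos=(28.3,0), heading=0, 6 segment(s) drawn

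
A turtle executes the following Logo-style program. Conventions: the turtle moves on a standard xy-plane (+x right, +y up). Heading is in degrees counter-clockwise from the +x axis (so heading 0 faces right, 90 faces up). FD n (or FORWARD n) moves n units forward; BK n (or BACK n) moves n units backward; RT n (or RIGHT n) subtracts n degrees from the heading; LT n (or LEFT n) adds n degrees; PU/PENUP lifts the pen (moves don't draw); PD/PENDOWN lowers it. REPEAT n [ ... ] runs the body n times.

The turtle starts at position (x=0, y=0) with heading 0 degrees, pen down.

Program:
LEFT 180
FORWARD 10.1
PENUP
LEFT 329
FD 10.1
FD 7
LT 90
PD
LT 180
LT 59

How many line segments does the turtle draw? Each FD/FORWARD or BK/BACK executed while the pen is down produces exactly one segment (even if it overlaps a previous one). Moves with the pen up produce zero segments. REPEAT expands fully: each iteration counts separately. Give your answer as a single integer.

Executing turtle program step by step:
Start: pos=(0,0), heading=0, pen down
LT 180: heading 0 -> 180
FD 10.1: (0,0) -> (-10.1,0) [heading=180, draw]
PU: pen up
LT 329: heading 180 -> 149
FD 10.1: (-10.1,0) -> (-18.757,5.202) [heading=149, move]
FD 7: (-18.757,5.202) -> (-24.758,8.807) [heading=149, move]
LT 90: heading 149 -> 239
PD: pen down
LT 180: heading 239 -> 59
LT 59: heading 59 -> 118
Final: pos=(-24.758,8.807), heading=118, 1 segment(s) drawn
Segments drawn: 1

Answer: 1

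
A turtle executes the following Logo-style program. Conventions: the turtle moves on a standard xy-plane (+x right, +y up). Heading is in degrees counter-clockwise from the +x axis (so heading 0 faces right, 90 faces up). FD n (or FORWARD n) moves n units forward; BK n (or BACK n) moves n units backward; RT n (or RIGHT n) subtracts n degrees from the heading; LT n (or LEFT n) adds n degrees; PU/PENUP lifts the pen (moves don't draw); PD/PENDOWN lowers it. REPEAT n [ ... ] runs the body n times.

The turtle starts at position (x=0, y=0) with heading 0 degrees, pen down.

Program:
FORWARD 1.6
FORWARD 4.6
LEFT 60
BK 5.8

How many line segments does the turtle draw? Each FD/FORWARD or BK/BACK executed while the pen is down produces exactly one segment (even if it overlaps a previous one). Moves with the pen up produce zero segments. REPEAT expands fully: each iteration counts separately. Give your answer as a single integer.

Executing turtle program step by step:
Start: pos=(0,0), heading=0, pen down
FD 1.6: (0,0) -> (1.6,0) [heading=0, draw]
FD 4.6: (1.6,0) -> (6.2,0) [heading=0, draw]
LT 60: heading 0 -> 60
BK 5.8: (6.2,0) -> (3.3,-5.023) [heading=60, draw]
Final: pos=(3.3,-5.023), heading=60, 3 segment(s) drawn
Segments drawn: 3

Answer: 3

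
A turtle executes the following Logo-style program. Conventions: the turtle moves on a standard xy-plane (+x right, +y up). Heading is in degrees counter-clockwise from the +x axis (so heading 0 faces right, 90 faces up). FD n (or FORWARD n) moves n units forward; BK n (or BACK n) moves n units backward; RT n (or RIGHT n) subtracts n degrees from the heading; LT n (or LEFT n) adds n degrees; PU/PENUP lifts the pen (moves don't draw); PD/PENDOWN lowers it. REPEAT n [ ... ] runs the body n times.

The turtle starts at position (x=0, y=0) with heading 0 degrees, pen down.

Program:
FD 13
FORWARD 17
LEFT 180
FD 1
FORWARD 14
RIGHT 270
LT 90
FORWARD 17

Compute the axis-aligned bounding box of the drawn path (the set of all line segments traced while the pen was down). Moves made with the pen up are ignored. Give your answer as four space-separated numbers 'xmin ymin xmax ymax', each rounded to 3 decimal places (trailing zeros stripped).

Answer: 0 0 32 0

Derivation:
Executing turtle program step by step:
Start: pos=(0,0), heading=0, pen down
FD 13: (0,0) -> (13,0) [heading=0, draw]
FD 17: (13,0) -> (30,0) [heading=0, draw]
LT 180: heading 0 -> 180
FD 1: (30,0) -> (29,0) [heading=180, draw]
FD 14: (29,0) -> (15,0) [heading=180, draw]
RT 270: heading 180 -> 270
LT 90: heading 270 -> 0
FD 17: (15,0) -> (32,0) [heading=0, draw]
Final: pos=(32,0), heading=0, 5 segment(s) drawn

Segment endpoints: x in {0, 13, 15, 29, 30, 32}, y in {0, 0, 0}
xmin=0, ymin=0, xmax=32, ymax=0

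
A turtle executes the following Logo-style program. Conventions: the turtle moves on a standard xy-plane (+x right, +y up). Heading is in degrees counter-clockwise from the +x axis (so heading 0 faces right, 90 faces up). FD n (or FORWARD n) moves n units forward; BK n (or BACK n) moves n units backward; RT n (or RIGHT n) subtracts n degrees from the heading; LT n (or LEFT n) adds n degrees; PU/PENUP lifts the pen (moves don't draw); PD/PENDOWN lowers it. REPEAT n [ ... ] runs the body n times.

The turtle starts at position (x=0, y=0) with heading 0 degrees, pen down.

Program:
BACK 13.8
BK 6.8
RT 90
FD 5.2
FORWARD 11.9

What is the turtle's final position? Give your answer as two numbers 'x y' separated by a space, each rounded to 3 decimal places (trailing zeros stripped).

Answer: -20.6 -17.1

Derivation:
Executing turtle program step by step:
Start: pos=(0,0), heading=0, pen down
BK 13.8: (0,0) -> (-13.8,0) [heading=0, draw]
BK 6.8: (-13.8,0) -> (-20.6,0) [heading=0, draw]
RT 90: heading 0 -> 270
FD 5.2: (-20.6,0) -> (-20.6,-5.2) [heading=270, draw]
FD 11.9: (-20.6,-5.2) -> (-20.6,-17.1) [heading=270, draw]
Final: pos=(-20.6,-17.1), heading=270, 4 segment(s) drawn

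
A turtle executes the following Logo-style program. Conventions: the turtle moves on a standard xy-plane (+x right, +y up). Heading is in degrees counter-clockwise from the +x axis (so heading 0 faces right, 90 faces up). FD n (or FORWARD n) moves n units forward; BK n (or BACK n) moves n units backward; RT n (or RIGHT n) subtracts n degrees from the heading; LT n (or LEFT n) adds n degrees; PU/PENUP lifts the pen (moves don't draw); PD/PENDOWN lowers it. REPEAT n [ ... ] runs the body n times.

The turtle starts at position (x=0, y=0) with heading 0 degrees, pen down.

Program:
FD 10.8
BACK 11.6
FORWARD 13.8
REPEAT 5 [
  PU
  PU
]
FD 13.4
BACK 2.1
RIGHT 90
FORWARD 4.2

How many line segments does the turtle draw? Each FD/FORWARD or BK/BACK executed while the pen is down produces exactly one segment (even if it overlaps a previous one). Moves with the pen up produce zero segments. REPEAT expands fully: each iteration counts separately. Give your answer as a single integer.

Answer: 3

Derivation:
Executing turtle program step by step:
Start: pos=(0,0), heading=0, pen down
FD 10.8: (0,0) -> (10.8,0) [heading=0, draw]
BK 11.6: (10.8,0) -> (-0.8,0) [heading=0, draw]
FD 13.8: (-0.8,0) -> (13,0) [heading=0, draw]
REPEAT 5 [
  -- iteration 1/5 --
  PU: pen up
  PU: pen up
  -- iteration 2/5 --
  PU: pen up
  PU: pen up
  -- iteration 3/5 --
  PU: pen up
  PU: pen up
  -- iteration 4/5 --
  PU: pen up
  PU: pen up
  -- iteration 5/5 --
  PU: pen up
  PU: pen up
]
FD 13.4: (13,0) -> (26.4,0) [heading=0, move]
BK 2.1: (26.4,0) -> (24.3,0) [heading=0, move]
RT 90: heading 0 -> 270
FD 4.2: (24.3,0) -> (24.3,-4.2) [heading=270, move]
Final: pos=(24.3,-4.2), heading=270, 3 segment(s) drawn
Segments drawn: 3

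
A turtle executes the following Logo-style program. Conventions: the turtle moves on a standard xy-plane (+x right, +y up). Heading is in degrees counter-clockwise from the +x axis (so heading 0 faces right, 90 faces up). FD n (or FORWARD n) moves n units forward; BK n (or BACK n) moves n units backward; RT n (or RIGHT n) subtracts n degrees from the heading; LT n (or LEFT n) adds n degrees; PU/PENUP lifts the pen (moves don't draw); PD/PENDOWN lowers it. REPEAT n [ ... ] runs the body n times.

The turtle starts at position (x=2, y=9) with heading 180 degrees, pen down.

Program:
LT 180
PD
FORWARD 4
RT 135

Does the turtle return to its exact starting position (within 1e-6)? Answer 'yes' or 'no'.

Executing turtle program step by step:
Start: pos=(2,9), heading=180, pen down
LT 180: heading 180 -> 0
PD: pen down
FD 4: (2,9) -> (6,9) [heading=0, draw]
RT 135: heading 0 -> 225
Final: pos=(6,9), heading=225, 1 segment(s) drawn

Start position: (2, 9)
Final position: (6, 9)
Distance = 4; >= 1e-6 -> NOT closed

Answer: no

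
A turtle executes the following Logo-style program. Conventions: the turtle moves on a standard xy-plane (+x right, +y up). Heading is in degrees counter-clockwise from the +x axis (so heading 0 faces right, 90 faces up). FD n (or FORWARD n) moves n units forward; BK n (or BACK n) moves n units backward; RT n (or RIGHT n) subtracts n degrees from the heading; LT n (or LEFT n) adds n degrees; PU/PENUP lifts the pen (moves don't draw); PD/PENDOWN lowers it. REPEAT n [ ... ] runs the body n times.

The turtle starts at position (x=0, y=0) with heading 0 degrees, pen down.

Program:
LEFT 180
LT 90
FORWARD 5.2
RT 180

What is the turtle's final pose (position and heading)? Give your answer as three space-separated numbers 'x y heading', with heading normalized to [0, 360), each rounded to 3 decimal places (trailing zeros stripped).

Executing turtle program step by step:
Start: pos=(0,0), heading=0, pen down
LT 180: heading 0 -> 180
LT 90: heading 180 -> 270
FD 5.2: (0,0) -> (0,-5.2) [heading=270, draw]
RT 180: heading 270 -> 90
Final: pos=(0,-5.2), heading=90, 1 segment(s) drawn

Answer: 0 -5.2 90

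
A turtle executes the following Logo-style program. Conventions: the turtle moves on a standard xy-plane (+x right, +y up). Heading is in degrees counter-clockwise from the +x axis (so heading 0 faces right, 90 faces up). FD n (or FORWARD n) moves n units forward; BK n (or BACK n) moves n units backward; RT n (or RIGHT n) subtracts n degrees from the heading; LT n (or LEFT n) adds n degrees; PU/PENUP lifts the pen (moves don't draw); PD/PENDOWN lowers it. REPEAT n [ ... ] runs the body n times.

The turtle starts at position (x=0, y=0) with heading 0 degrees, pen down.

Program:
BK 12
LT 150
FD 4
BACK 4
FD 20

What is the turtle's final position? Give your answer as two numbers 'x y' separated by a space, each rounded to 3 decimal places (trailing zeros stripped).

Executing turtle program step by step:
Start: pos=(0,0), heading=0, pen down
BK 12: (0,0) -> (-12,0) [heading=0, draw]
LT 150: heading 0 -> 150
FD 4: (-12,0) -> (-15.464,2) [heading=150, draw]
BK 4: (-15.464,2) -> (-12,0) [heading=150, draw]
FD 20: (-12,0) -> (-29.321,10) [heading=150, draw]
Final: pos=(-29.321,10), heading=150, 4 segment(s) drawn

Answer: -29.321 10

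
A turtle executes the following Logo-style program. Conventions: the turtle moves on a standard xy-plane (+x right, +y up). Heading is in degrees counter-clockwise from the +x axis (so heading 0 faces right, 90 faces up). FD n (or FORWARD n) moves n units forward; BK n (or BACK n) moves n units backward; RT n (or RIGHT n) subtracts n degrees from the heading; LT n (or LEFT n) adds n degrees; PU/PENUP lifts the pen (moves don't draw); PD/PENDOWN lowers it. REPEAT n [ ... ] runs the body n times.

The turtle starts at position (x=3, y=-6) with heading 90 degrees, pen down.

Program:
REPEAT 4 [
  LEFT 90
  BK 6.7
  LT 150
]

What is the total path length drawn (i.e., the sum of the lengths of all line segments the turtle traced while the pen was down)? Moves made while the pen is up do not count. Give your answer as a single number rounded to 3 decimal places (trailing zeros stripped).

Answer: 26.8

Derivation:
Executing turtle program step by step:
Start: pos=(3,-6), heading=90, pen down
REPEAT 4 [
  -- iteration 1/4 --
  LT 90: heading 90 -> 180
  BK 6.7: (3,-6) -> (9.7,-6) [heading=180, draw]
  LT 150: heading 180 -> 330
  -- iteration 2/4 --
  LT 90: heading 330 -> 60
  BK 6.7: (9.7,-6) -> (6.35,-11.802) [heading=60, draw]
  LT 150: heading 60 -> 210
  -- iteration 3/4 --
  LT 90: heading 210 -> 300
  BK 6.7: (6.35,-11.802) -> (3,-6) [heading=300, draw]
  LT 150: heading 300 -> 90
  -- iteration 4/4 --
  LT 90: heading 90 -> 180
  BK 6.7: (3,-6) -> (9.7,-6) [heading=180, draw]
  LT 150: heading 180 -> 330
]
Final: pos=(9.7,-6), heading=330, 4 segment(s) drawn

Segment lengths:
  seg 1: (3,-6) -> (9.7,-6), length = 6.7
  seg 2: (9.7,-6) -> (6.35,-11.802), length = 6.7
  seg 3: (6.35,-11.802) -> (3,-6), length = 6.7
  seg 4: (3,-6) -> (9.7,-6), length = 6.7
Total = 26.8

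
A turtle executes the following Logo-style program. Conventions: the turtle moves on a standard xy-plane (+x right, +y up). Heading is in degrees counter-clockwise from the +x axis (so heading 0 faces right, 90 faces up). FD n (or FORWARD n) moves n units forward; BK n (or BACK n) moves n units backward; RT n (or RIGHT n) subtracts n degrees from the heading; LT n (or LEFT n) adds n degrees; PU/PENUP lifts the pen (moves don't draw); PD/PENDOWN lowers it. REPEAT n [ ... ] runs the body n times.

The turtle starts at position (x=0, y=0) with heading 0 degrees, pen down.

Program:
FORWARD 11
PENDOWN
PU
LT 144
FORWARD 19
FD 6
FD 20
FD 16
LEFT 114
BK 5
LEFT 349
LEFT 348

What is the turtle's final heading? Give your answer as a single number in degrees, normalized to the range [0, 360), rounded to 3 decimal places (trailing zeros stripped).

Answer: 235

Derivation:
Executing turtle program step by step:
Start: pos=(0,0), heading=0, pen down
FD 11: (0,0) -> (11,0) [heading=0, draw]
PD: pen down
PU: pen up
LT 144: heading 0 -> 144
FD 19: (11,0) -> (-4.371,11.168) [heading=144, move]
FD 6: (-4.371,11.168) -> (-9.225,14.695) [heading=144, move]
FD 20: (-9.225,14.695) -> (-25.406,26.45) [heading=144, move]
FD 16: (-25.406,26.45) -> (-38.35,35.855) [heading=144, move]
LT 114: heading 144 -> 258
BK 5: (-38.35,35.855) -> (-37.31,40.746) [heading=258, move]
LT 349: heading 258 -> 247
LT 348: heading 247 -> 235
Final: pos=(-37.31,40.746), heading=235, 1 segment(s) drawn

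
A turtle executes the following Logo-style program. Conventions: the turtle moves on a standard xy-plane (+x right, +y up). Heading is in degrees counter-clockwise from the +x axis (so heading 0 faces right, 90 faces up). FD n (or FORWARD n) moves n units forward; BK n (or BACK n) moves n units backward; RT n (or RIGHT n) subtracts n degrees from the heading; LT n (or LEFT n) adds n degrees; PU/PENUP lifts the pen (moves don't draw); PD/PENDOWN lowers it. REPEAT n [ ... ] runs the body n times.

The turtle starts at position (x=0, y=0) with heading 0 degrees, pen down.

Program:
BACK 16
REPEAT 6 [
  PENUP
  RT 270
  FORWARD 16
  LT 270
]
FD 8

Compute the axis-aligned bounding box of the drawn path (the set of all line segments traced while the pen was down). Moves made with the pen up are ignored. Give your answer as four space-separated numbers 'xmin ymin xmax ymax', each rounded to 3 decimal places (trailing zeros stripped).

Executing turtle program step by step:
Start: pos=(0,0), heading=0, pen down
BK 16: (0,0) -> (-16,0) [heading=0, draw]
REPEAT 6 [
  -- iteration 1/6 --
  PU: pen up
  RT 270: heading 0 -> 90
  FD 16: (-16,0) -> (-16,16) [heading=90, move]
  LT 270: heading 90 -> 0
  -- iteration 2/6 --
  PU: pen up
  RT 270: heading 0 -> 90
  FD 16: (-16,16) -> (-16,32) [heading=90, move]
  LT 270: heading 90 -> 0
  -- iteration 3/6 --
  PU: pen up
  RT 270: heading 0 -> 90
  FD 16: (-16,32) -> (-16,48) [heading=90, move]
  LT 270: heading 90 -> 0
  -- iteration 4/6 --
  PU: pen up
  RT 270: heading 0 -> 90
  FD 16: (-16,48) -> (-16,64) [heading=90, move]
  LT 270: heading 90 -> 0
  -- iteration 5/6 --
  PU: pen up
  RT 270: heading 0 -> 90
  FD 16: (-16,64) -> (-16,80) [heading=90, move]
  LT 270: heading 90 -> 0
  -- iteration 6/6 --
  PU: pen up
  RT 270: heading 0 -> 90
  FD 16: (-16,80) -> (-16,96) [heading=90, move]
  LT 270: heading 90 -> 0
]
FD 8: (-16,96) -> (-8,96) [heading=0, move]
Final: pos=(-8,96), heading=0, 1 segment(s) drawn

Segment endpoints: x in {-16, 0}, y in {0}
xmin=-16, ymin=0, xmax=0, ymax=0

Answer: -16 0 0 0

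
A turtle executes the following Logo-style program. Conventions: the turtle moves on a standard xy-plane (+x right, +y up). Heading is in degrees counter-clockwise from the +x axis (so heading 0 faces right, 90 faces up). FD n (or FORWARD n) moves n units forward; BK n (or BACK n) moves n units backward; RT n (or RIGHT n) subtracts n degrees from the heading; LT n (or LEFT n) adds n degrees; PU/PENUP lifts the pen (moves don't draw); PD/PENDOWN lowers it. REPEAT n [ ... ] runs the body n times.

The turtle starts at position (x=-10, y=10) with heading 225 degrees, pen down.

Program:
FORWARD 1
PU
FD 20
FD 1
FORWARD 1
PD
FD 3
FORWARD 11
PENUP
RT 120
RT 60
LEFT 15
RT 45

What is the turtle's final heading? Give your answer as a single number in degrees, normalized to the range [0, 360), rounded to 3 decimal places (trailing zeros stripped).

Answer: 15

Derivation:
Executing turtle program step by step:
Start: pos=(-10,10), heading=225, pen down
FD 1: (-10,10) -> (-10.707,9.293) [heading=225, draw]
PU: pen up
FD 20: (-10.707,9.293) -> (-24.849,-4.849) [heading=225, move]
FD 1: (-24.849,-4.849) -> (-25.556,-5.556) [heading=225, move]
FD 1: (-25.556,-5.556) -> (-26.263,-6.263) [heading=225, move]
PD: pen down
FD 3: (-26.263,-6.263) -> (-28.385,-8.385) [heading=225, draw]
FD 11: (-28.385,-8.385) -> (-36.163,-16.163) [heading=225, draw]
PU: pen up
RT 120: heading 225 -> 105
RT 60: heading 105 -> 45
LT 15: heading 45 -> 60
RT 45: heading 60 -> 15
Final: pos=(-36.163,-16.163), heading=15, 3 segment(s) drawn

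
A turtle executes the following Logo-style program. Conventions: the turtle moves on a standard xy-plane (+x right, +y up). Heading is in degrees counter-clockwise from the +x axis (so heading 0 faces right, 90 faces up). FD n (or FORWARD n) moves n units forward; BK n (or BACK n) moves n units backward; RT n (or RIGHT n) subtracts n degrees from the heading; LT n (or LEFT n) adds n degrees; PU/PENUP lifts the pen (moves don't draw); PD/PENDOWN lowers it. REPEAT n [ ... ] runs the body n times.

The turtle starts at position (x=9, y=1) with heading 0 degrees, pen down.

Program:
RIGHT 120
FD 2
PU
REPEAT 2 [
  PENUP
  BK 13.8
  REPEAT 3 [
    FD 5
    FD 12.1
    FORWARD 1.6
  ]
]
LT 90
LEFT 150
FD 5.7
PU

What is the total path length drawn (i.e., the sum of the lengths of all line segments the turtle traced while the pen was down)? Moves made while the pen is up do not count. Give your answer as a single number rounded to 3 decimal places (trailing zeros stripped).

Answer: 2

Derivation:
Executing turtle program step by step:
Start: pos=(9,1), heading=0, pen down
RT 120: heading 0 -> 240
FD 2: (9,1) -> (8,-0.732) [heading=240, draw]
PU: pen up
REPEAT 2 [
  -- iteration 1/2 --
  PU: pen up
  BK 13.8: (8,-0.732) -> (14.9,11.219) [heading=240, move]
  REPEAT 3 [
    -- iteration 1/3 --
    FD 5: (14.9,11.219) -> (12.4,6.889) [heading=240, move]
    FD 12.1: (12.4,6.889) -> (6.35,-3.59) [heading=240, move]
    FD 1.6: (6.35,-3.59) -> (5.55,-4.976) [heading=240, move]
    -- iteration 2/3 --
    FD 5: (5.55,-4.976) -> (3.05,-9.306) [heading=240, move]
    FD 12.1: (3.05,-9.306) -> (-3,-19.785) [heading=240, move]
    FD 1.6: (-3,-19.785) -> (-3.8,-21.17) [heading=240, move]
    -- iteration 3/3 --
    FD 5: (-3.8,-21.17) -> (-6.3,-25.5) [heading=240, move]
    FD 12.1: (-6.3,-25.5) -> (-12.35,-35.979) [heading=240, move]
    FD 1.6: (-12.35,-35.979) -> (-13.15,-37.365) [heading=240, move]
  ]
  -- iteration 2/2 --
  PU: pen up
  BK 13.8: (-13.15,-37.365) -> (-6.25,-25.414) [heading=240, move]
  REPEAT 3 [
    -- iteration 1/3 --
    FD 5: (-6.25,-25.414) -> (-8.75,-29.744) [heading=240, move]
    FD 12.1: (-8.75,-29.744) -> (-14.8,-40.223) [heading=240, move]
    FD 1.6: (-14.8,-40.223) -> (-15.6,-41.608) [heading=240, move]
    -- iteration 2/3 --
    FD 5: (-15.6,-41.608) -> (-18.1,-45.939) [heading=240, move]
    FD 12.1: (-18.1,-45.939) -> (-24.15,-56.417) [heading=240, move]
    FD 1.6: (-24.15,-56.417) -> (-24.95,-57.803) [heading=240, move]
    -- iteration 3/3 --
    FD 5: (-24.95,-57.803) -> (-27.45,-62.133) [heading=240, move]
    FD 12.1: (-27.45,-62.133) -> (-33.5,-72.612) [heading=240, move]
    FD 1.6: (-33.5,-72.612) -> (-34.3,-73.998) [heading=240, move]
  ]
]
LT 90: heading 240 -> 330
LT 150: heading 330 -> 120
FD 5.7: (-34.3,-73.998) -> (-37.15,-69.061) [heading=120, move]
PU: pen up
Final: pos=(-37.15,-69.061), heading=120, 1 segment(s) drawn

Segment lengths:
  seg 1: (9,1) -> (8,-0.732), length = 2
Total = 2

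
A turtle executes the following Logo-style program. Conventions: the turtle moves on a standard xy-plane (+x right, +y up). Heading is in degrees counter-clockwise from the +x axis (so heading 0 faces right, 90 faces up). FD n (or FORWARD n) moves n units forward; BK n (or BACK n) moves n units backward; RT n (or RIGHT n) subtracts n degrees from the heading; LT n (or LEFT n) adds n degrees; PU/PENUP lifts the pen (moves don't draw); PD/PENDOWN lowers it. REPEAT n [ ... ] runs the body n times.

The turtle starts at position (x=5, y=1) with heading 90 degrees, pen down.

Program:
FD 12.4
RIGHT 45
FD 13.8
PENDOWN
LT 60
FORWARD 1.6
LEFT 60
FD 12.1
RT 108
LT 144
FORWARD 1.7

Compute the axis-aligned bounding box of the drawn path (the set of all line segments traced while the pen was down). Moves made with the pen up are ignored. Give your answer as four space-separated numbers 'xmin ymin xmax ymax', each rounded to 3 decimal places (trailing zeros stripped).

Answer: 1.069 1 14.758 27.835

Derivation:
Executing turtle program step by step:
Start: pos=(5,1), heading=90, pen down
FD 12.4: (5,1) -> (5,13.4) [heading=90, draw]
RT 45: heading 90 -> 45
FD 13.8: (5,13.4) -> (14.758,23.158) [heading=45, draw]
PD: pen down
LT 60: heading 45 -> 105
FD 1.6: (14.758,23.158) -> (14.344,24.704) [heading=105, draw]
LT 60: heading 105 -> 165
FD 12.1: (14.344,24.704) -> (2.656,27.835) [heading=165, draw]
RT 108: heading 165 -> 57
LT 144: heading 57 -> 201
FD 1.7: (2.656,27.835) -> (1.069,27.226) [heading=201, draw]
Final: pos=(1.069,27.226), heading=201, 5 segment(s) drawn

Segment endpoints: x in {1.069, 2.656, 5, 5, 14.344, 14.758}, y in {1, 13.4, 23.158, 24.704, 27.226, 27.835}
xmin=1.069, ymin=1, xmax=14.758, ymax=27.835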